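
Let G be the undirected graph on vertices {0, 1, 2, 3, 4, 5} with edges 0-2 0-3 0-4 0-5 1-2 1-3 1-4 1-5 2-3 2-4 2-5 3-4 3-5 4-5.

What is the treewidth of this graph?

A width-4 tree decomposition is:
Bags: B1 = {1, 2, 3, 4, 5}  B2 = {0, 2, 3, 4, 5}
Tree: B1–B2
Each bag holds 5 vertices, so the decomposition has width 4, which upper-bounds the treewidth. For the lower bound, the 5 vertices {0, 2, 3, 4, 5} are pairwise adjacent, and any tree decomposition puts a clique entirely inside one bag — forcing width ≥ 4. The upper and lower bounds meet at 4, so that is the treewidth.

4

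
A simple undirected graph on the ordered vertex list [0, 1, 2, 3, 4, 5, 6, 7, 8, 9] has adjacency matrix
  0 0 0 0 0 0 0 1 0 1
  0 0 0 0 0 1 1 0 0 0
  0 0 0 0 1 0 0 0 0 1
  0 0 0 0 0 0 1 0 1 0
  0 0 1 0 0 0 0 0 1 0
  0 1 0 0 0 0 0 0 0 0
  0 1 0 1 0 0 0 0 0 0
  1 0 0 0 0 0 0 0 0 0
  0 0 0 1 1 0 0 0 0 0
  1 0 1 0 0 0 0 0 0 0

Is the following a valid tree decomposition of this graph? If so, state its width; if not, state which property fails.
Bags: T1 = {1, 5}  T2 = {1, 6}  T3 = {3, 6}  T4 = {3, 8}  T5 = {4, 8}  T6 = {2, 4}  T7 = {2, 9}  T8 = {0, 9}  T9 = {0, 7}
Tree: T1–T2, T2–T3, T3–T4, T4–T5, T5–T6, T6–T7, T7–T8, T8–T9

Yes; width 1.

Checking the three conditions: (i) the bags cover all of {0, 1, 2, 3, 4, 5, 6, 7, 8, 9}; (ii) for each edge, some bag contains both endpoints; (iii) the bags containing any fixed vertex form a subtree. All hold, so the decomposition is valid with width 2 − 1 = 1.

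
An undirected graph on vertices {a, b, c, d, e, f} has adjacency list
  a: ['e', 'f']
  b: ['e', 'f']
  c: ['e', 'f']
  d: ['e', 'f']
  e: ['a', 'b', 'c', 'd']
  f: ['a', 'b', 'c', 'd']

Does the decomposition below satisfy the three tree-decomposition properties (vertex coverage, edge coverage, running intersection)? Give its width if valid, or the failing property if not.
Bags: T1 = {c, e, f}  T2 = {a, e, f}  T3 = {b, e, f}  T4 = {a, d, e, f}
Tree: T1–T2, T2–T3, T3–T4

A tree decomposition must satisfy three properties: every vertex lies in some bag; for every edge, both endpoints lie together in some bag; and for every vertex, the bags containing it form a connected subtree. Here bags containing vertex a are not connected in the tree, so the decomposition is invalid.

No — bags containing vertex a are not connected in the tree.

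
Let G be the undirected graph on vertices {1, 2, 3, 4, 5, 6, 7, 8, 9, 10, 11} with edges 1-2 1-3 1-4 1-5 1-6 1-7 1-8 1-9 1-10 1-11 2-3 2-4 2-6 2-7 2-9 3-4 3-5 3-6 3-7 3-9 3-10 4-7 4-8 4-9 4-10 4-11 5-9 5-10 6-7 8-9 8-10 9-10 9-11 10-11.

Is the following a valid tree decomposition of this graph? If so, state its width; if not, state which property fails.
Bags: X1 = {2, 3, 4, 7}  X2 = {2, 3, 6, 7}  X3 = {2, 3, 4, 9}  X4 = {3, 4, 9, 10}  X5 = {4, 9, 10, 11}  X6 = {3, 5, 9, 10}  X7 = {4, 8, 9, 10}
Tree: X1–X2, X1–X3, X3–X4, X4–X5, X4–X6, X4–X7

No — vertex 1 appears in no bag.

A tree decomposition must satisfy three properties: every vertex lies in some bag; for every edge, both endpoints lie together in some bag; and for every vertex, the bags containing it form a connected subtree. Here vertex 1 appears in no bag, so the decomposition is invalid.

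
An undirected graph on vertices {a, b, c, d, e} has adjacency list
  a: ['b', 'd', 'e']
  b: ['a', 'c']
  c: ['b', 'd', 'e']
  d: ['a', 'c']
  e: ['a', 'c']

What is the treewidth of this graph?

2

A width-2 tree decomposition is:
Bags: B1 = {a, c, d}  B2 = {a, b, c}  B3 = {a, c, e}
Tree: B1–B2, B2–B3
The largest bag has 3 vertices, giving width 2; this decomposition certifies tw(G) ≤ 2. The edges d–c–b–a–d form a cycle, so G is not a tree and its treewidth is at least 2. Hence tw(G) = 2 exactly.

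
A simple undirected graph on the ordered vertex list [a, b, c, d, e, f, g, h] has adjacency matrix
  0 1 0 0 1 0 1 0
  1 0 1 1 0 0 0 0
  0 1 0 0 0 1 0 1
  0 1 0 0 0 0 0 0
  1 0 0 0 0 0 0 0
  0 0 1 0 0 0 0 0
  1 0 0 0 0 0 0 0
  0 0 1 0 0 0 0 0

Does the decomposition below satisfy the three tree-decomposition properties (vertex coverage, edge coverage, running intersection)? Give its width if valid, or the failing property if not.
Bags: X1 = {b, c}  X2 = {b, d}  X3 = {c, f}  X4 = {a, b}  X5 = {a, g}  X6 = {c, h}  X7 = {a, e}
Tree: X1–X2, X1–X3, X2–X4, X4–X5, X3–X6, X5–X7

Yes; width 1.

Every vertex of G appears in some bag (union = {a, b, c, d, e, f, g, h}); every edge is covered by a bag; and for each vertex v the set of bags containing v is connected in the bag tree. The decomposition is therefore valid. The largest bag has 2 vertices, so the width is 1.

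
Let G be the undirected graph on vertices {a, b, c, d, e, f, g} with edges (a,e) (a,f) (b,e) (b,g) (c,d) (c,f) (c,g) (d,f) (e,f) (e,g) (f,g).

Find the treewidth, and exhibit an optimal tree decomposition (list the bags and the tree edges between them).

Every bag has size at most 3, so the width is 3 − 1 = 2 and tw(G) ≤ 2. On the other hand G contains the 3-clique {c, d, f}. A clique must lie in a single bag of any decomposition, so no decomposition can have width below 2. Therefore the treewidth is 2.

Treewidth 2.
One optimal decomposition is:
Bags: B1 = {c, f, g}  B2 = {e, f, g}  B3 = {c, d, f}  B4 = {a, e, f}  B5 = {b, e, g}
Tree: B1–B2, B1–B3, B2–B4, B2–B5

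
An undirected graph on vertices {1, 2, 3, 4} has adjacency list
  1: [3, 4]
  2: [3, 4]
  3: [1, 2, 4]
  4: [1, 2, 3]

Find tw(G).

A width-2 tree decomposition is:
Bags: B1 = {2, 3, 4}  B2 = {1, 3, 4}
Tree: B1–B2
Every bag has size at most 3, so the width is 3 − 1 = 2 and tw(G) ≤ 2. On the other hand G contains the 3-clique {1, 3, 4}. A clique must lie in a single bag of any decomposition, so no decomposition can have width below 2. Combining the bounds, tw(G) = 2.

2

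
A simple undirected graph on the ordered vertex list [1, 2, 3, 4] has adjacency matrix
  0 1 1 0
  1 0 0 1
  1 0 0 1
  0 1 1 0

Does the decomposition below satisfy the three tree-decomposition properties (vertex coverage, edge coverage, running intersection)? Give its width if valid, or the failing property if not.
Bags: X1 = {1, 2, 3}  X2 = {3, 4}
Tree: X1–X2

No — edge (2,4) lies in no bag.

A tree decomposition must satisfy three properties: every vertex lies in some bag; for every edge, both endpoints lie together in some bag; and for every vertex, the bags containing it form a connected subtree. Here edge (2,4) lies in no bag, so the decomposition is invalid.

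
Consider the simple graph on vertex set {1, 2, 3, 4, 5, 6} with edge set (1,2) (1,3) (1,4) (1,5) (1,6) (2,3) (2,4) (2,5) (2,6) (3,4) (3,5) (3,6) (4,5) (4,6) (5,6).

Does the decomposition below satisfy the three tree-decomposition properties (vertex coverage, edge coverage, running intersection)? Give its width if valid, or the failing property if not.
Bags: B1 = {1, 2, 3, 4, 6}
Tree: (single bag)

No — vertex 5 appears in no bag.

A tree decomposition must satisfy three properties: every vertex lies in some bag; for every edge, both endpoints lie together in some bag; and for every vertex, the bags containing it form a connected subtree. Here vertex 5 appears in no bag, so the decomposition is invalid.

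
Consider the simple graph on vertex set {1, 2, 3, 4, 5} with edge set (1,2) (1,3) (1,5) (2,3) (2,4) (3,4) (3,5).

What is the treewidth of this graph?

A width-2 tree decomposition is:
Bags: B1 = {1, 3, 5}  B2 = {1, 2, 3}  B3 = {2, 3, 4}
Tree: B1–B2, B2–B3
The largest bag has 3 vertices, giving width 2; this decomposition certifies tw(G) ≤ 2. On the other hand G contains the 3-clique {1, 2, 3}. A clique must lie in a single bag of any decomposition, so no decomposition can have width below 2. Therefore the treewidth is 2.

2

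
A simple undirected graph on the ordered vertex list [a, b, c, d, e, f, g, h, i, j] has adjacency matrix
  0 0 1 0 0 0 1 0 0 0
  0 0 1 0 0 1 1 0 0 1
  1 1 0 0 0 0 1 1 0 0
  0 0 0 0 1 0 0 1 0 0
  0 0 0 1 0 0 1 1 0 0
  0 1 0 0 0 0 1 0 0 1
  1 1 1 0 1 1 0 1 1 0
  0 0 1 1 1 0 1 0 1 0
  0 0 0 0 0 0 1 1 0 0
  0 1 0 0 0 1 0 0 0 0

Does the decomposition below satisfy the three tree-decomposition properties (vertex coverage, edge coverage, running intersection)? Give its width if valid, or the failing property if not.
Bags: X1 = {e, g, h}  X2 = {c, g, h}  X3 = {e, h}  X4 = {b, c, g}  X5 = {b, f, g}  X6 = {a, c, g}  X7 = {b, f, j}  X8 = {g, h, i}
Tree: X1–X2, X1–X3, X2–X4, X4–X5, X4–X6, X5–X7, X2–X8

A tree decomposition must satisfy three properties: every vertex lies in some bag; for every edge, both endpoints lie together in some bag; and for every vertex, the bags containing it form a connected subtree. Here vertex d appears in no bag, so the decomposition is invalid.

No — vertex d appears in no bag.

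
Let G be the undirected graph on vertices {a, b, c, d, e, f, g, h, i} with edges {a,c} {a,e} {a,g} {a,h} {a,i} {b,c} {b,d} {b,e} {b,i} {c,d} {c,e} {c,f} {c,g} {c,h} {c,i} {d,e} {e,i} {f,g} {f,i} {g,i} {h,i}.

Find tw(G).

3

A width-3 tree decomposition is:
Bags: B1 = {a, c, h, i}  B2 = {a, c, e, i}  B3 = {b, c, e, i}  B4 = {a, c, g, i}  B5 = {b, c, d, e}  B6 = {c, f, g, i}
Tree: B1–B2, B2–B3, B1–B4, B3–B5, B4–B6
Each bag holds 4 vertices, so the decomposition has width 3, which upper-bounds the treewidth. For the lower bound, the 4 vertices {b, c, d, e} are pairwise adjacent, and any tree decomposition puts a clique entirely inside one bag — forcing width ≥ 3. Hence tw(G) = 3 exactly.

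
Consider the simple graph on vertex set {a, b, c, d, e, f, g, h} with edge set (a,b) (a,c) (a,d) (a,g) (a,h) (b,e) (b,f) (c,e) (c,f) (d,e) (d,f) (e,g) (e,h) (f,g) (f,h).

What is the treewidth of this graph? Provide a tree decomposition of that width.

Treewidth 3.
One such decomposition:
Bags: B1 = {a, e, f, h}  B2 = {a, e, f, g}  B3 = {a, d, e, f}  B4 = {a, b, e, f}  B5 = {a, c, e, f}
Tree: B1–B2, B2–B3, B3–B4, B4–B5

Every bag has size at most 4, so the width is 4 − 1 = 3 and tw(G) ≤ 3. For the lower bound: the 4 vertex sets {f,h}, {a,g}, {e}, {d} are disjoint, each induces a connected subgraph, and every pair is joined by at least one edge of G. Contracting each set to a single vertex therefore yields K_{4} as a minor, and since treewidth is minor-monotone, tw(G) ≥ tw(K_{4}) = 3. The upper and lower bounds meet at 3, so that is the treewidth.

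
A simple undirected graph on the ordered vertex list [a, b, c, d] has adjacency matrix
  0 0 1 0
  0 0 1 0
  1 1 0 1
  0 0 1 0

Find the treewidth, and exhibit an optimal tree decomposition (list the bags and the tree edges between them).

The largest bag has 2 vertices, giving width 1; this decomposition certifies tw(G) ≤ 1. Since G has at least one edge (e.g. c–d), it is not an edgeless graph, so tw(G) ≥ 1. Combining the bounds, tw(G) = 1.

Treewidth 1.
One optimal decomposition is:
Bags: B1 = {c, d}  B2 = {b, c}  B3 = {a, c}
Tree: B1–B2, B1–B3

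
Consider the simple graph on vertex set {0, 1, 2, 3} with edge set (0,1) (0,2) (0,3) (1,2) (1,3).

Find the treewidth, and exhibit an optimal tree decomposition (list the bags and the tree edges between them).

Each bag holds 3 vertices, so the decomposition has width 2, which upper-bounds the treewidth. For the lower bound, the 3 vertices {0, 1, 2} are pairwise adjacent, and any tree decomposition puts a clique entirely inside one bag — forcing width ≥ 2. Therefore the treewidth is 2.

Treewidth 2.
Bags: B1 = {0, 1, 3}  B2 = {0, 1, 2}
Tree: B1–B2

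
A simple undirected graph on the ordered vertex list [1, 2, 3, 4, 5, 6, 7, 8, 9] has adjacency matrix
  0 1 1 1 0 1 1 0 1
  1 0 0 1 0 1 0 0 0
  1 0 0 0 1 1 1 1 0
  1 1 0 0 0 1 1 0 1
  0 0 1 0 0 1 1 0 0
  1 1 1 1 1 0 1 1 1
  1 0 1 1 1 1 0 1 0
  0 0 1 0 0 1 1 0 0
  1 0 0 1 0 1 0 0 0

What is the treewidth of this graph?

3

A width-3 tree decomposition is:
Bags: B1 = {1, 3, 6, 7}  B2 = {1, 4, 6, 7}  B3 = {1, 4, 6, 9}  B4 = {3, 5, 6, 7}  B5 = {1, 2, 4, 6}  B6 = {3, 6, 7, 8}
Tree: B1–B2, B2–B3, B1–B4, B3–B5, B4–B6
Each bag holds 4 vertices, so the decomposition has width 3, which upper-bounds the treewidth. Conversely, {3, 6, 7, 8} is a clique of size 4, and the vertices of any clique must share a bag in every tree decomposition; so some bag has ≥ 4 vertices and tw(G) ≥ 3. Hence tw(G) = 3 exactly.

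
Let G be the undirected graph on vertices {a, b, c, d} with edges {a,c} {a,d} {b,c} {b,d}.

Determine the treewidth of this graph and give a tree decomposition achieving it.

The largest bag has 3 vertices, giving width 2; this decomposition certifies tw(G) ≤ 2. Since a–c–b–d–a is a cycle in G, G is not acyclic. Forests are exactly the graphs of treewidth ≤ 1, so tw(G) ≥ 2. Hence tw(G) = 2 exactly.

Treewidth 2.
One optimal decomposition is:
Bags: B1 = {a, b, c}  B2 = {a, b, d}
Tree: B1–B2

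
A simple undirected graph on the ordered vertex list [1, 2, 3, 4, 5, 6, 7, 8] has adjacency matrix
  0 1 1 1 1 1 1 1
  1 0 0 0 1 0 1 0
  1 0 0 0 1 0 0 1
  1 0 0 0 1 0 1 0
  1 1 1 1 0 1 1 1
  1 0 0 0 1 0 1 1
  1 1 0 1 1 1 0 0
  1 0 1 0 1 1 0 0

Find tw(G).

3

A width-3 tree decomposition is:
Bags: B1 = {1, 5, 6, 7}  B2 = {1, 5, 6, 8}  B3 = {1, 4, 5, 7}  B4 = {1, 2, 5, 7}  B5 = {1, 3, 5, 8}
Tree: B1–B2, B1–B3, B1–B4, B2–B5
Each bag holds 4 vertices, so the decomposition has width 3, which upper-bounds the treewidth. Conversely, {1, 3, 5, 8} is a clique of size 4, and the vertices of any clique must share a bag in every tree decomposition; so some bag has ≥ 4 vertices and tw(G) ≥ 3. Hence tw(G) = 3 exactly.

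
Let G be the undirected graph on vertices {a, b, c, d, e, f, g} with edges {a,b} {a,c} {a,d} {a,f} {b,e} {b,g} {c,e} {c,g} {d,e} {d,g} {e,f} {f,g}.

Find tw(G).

A width-3 tree decomposition is:
Bags: B1 = {a, e, f, g}  B2 = {a, b, e, g}  B3 = {a, c, e, g}  B4 = {a, d, e, g}
Tree: B1–B2, B2–B3, B3–B4
Each bag holds 4 vertices, so the decomposition has width 3, which upper-bounds the treewidth. For the lower bound: the 4 vertex sets {f,g}, {a,b}, {e}, {c} are disjoint, each induces a connected subgraph, and every pair is joined by at least one edge of G. Contracting each set to a single vertex therefore yields K_{4} as a minor, and since treewidth is minor-monotone, tw(G) ≥ tw(K_{4}) = 3. Hence tw(G) = 3 exactly.

3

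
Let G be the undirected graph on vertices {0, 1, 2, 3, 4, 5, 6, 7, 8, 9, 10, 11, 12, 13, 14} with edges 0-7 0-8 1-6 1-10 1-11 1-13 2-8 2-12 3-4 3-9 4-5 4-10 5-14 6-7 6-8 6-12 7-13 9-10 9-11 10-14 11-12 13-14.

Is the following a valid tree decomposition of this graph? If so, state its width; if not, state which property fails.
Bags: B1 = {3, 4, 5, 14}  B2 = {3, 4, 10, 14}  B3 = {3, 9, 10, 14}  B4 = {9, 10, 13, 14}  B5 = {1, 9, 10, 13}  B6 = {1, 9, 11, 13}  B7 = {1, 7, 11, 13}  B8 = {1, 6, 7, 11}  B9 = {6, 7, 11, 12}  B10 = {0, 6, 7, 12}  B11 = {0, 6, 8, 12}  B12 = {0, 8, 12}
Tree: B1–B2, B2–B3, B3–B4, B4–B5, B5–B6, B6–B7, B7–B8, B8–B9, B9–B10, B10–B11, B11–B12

No — vertex 2 appears in no bag.

A tree decomposition must satisfy three properties: every vertex lies in some bag; for every edge, both endpoints lie together in some bag; and for every vertex, the bags containing it form a connected subtree. Here vertex 2 appears in no bag, so the decomposition is invalid.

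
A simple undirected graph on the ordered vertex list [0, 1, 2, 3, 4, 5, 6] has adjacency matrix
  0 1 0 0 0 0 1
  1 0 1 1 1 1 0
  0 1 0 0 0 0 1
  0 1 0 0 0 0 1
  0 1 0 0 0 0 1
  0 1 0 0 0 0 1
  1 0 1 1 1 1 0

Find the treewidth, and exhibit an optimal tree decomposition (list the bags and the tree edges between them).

Treewidth 2.
Bags: B1 = {1, 3, 6}  B2 = {1, 4, 6}  B3 = {0, 1, 6}  B4 = {1, 2, 6}  B5 = {1, 5, 6}
Tree: B1–B2, B2–B3, B3–B4, B4–B5

Each bag holds 3 vertices, so the decomposition has width 2, which upper-bounds the treewidth. For the lower bound, G contains the cycle 6–3–1–4–6, so G is not a forest; only forests have treewidth ≤ 1, hence tw(G) ≥ 2. Combining the bounds, tw(G) = 2.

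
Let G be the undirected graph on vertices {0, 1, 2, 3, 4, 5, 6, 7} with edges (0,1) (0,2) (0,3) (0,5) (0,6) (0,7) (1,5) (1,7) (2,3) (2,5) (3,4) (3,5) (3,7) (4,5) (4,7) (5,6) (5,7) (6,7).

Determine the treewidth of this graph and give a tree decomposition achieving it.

The largest bag has 4 vertices, giving width 3; this decomposition certifies tw(G) ≤ 3. On the other hand G contains the 4-clique {0, 2, 3, 5}. A clique must lie in a single bag of any decomposition, so no decomposition can have width below 3. The upper and lower bounds meet at 3, so that is the treewidth.

Treewidth 3.
Bags: B1 = {0, 1, 5, 7}  B2 = {0, 3, 5, 7}  B3 = {0, 2, 3, 5}  B4 = {0, 5, 6, 7}  B5 = {3, 4, 5, 7}
Tree: B1–B2, B2–B3, B1–B4, B2–B5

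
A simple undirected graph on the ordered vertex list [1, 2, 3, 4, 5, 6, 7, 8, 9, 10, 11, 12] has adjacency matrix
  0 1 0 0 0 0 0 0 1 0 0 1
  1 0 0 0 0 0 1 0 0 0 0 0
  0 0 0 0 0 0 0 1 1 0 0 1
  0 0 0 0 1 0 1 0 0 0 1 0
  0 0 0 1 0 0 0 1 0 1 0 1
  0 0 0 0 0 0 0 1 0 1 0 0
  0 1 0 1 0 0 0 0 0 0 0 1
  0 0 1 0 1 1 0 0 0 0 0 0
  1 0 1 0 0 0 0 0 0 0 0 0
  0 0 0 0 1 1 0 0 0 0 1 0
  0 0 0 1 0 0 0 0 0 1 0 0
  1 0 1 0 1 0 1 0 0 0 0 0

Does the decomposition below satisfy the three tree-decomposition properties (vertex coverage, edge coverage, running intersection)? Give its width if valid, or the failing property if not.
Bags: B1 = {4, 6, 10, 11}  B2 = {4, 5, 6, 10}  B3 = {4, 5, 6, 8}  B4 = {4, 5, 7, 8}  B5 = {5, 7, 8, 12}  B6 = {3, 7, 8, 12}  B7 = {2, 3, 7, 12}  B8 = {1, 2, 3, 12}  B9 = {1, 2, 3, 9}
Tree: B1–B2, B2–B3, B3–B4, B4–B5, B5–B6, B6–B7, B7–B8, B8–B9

Every vertex of G appears in some bag (union = {1, 2, 3, 4, 5, 6, 7, 8, 9, 10, 11, 12}); every edge is covered by a bag; and for each vertex v the set of bags containing v is connected in the bag tree. The decomposition is therefore valid. The largest bag has 4 vertices, so the width is 3.

Yes; width 3.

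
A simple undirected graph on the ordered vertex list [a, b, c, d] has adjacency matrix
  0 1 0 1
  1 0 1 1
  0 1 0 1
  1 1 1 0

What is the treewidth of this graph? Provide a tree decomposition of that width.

Treewidth 2.
One optimal decomposition is:
Bags: B1 = {a, b, d}  B2 = {b, c, d}
Tree: B1–B2

Each bag holds 3 vertices, so the decomposition has width 2, which upper-bounds the treewidth. On the other hand G contains the 3-clique {b, c, d}. A clique must lie in a single bag of any decomposition, so no decomposition can have width below 2. Therefore the treewidth is 2.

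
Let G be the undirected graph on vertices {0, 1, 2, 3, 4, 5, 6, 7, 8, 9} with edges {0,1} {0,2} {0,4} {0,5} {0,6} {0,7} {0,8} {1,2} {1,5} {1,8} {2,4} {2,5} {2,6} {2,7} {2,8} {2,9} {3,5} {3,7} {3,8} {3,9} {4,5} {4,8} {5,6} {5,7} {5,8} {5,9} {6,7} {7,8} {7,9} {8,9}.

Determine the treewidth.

4

A width-4 tree decomposition is:
Bags: B1 = {2, 5, 7, 8, 9}  B2 = {0, 2, 5, 7, 8}  B3 = {0, 1, 2, 5, 8}  B4 = {0, 2, 5, 6, 7}  B5 = {0, 2, 4, 5, 8}  B6 = {3, 5, 7, 8, 9}
Tree: B1–B2, B2–B3, B2–B4, B2–B5, B1–B6
Each bag holds 5 vertices, so the decomposition has width 4, which upper-bounds the treewidth. For the lower bound, the 5 vertices {0, 1, 2, 5, 8} are pairwise adjacent, and any tree decomposition puts a clique entirely inside one bag — forcing width ≥ 4. Hence tw(G) = 4 exactly.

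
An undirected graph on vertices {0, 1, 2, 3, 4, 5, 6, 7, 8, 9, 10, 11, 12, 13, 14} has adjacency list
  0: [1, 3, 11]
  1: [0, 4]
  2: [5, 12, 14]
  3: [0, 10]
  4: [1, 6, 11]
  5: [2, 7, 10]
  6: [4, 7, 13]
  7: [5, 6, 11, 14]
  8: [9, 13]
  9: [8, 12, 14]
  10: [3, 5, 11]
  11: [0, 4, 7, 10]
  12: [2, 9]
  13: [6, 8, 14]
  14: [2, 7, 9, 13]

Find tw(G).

3

A width-3 tree decomposition is:
Bags: B1 = {2, 8, 9, 12}  B2 = {2, 8, 9, 14}  B3 = {2, 8, 13, 14}  B4 = {2, 5, 13, 14}  B5 = {5, 7, 13, 14}  B6 = {5, 6, 7, 13}  B7 = {5, 6, 7, 10}  B8 = {6, 7, 10, 11}  B9 = {4, 6, 10, 11}  B10 = {3, 4, 10, 11}  B11 = {0, 3, 4, 11}  B12 = {0, 1, 3, 4}
Tree: B1–B2, B2–B3, B3–B4, B4–B5, B5–B6, B6–B7, B7–B8, B8–B9, B9–B10, B10–B11, B11–B12
The largest bag has 4 vertices, giving width 3; this decomposition certifies tw(G) ≤ 3. For the lower bound: the 4 vertex sets {8,9,12}, {2}, {14}, {5,6,7,13} are disjoint, each induces a connected subgraph, and every pair is joined by at least one edge of G. Contracting each set to a single vertex therefore yields K_{4} as a minor, and since treewidth is minor-monotone, tw(G) ≥ tw(K_{4}) = 3. Therefore the treewidth is 3.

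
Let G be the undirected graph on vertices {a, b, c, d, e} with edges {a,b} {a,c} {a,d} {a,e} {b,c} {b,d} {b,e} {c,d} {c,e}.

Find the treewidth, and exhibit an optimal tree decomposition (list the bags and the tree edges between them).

Treewidth 3.
Bags: B1 = {a, b, c, d}  B2 = {a, b, c, e}
Tree: B1–B2

Every bag has size at most 4, so the width is 4 − 1 = 3 and tw(G) ≤ 3. On the other hand G contains the 4-clique {a, b, c, d}. A clique must lie in a single bag of any decomposition, so no decomposition can have width below 3. The upper and lower bounds meet at 3, so that is the treewidth.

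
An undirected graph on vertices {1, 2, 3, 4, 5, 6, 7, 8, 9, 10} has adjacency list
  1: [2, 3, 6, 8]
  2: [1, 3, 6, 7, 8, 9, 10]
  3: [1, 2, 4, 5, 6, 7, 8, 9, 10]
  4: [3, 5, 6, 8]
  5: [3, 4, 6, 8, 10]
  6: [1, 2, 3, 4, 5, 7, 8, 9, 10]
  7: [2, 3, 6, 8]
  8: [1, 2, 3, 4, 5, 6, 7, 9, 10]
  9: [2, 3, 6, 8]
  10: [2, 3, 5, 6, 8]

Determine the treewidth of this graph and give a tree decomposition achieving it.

Each bag holds 5 vertices, so the decomposition has width 4, which upper-bounds the treewidth. On the other hand G contains the 5-clique {1, 2, 3, 6, 8}. A clique must lie in a single bag of any decomposition, so no decomposition can have width below 4. The upper and lower bounds meet at 4, so that is the treewidth.

Treewidth 4.
One such decomposition:
Bags: B1 = {3, 5, 6, 8, 10}  B2 = {3, 4, 5, 6, 8}  B3 = {2, 3, 6, 8, 10}  B4 = {2, 3, 6, 8, 9}  B5 = {2, 3, 6, 7, 8}  B6 = {1, 2, 3, 6, 8}
Tree: B1–B2, B1–B3, B3–B4, B3–B5, B3–B6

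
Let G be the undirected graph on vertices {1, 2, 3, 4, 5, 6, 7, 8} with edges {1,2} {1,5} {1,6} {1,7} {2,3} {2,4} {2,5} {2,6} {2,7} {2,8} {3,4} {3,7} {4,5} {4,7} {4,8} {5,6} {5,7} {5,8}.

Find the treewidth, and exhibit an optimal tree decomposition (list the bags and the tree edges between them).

Treewidth 3.
One such decomposition:
Bags: B1 = {2, 3, 4, 7}  B2 = {2, 4, 5, 7}  B3 = {2, 4, 5, 8}  B4 = {1, 2, 5, 7}  B5 = {1, 2, 5, 6}
Tree: B1–B2, B2–B3, B2–B4, B4–B5

Each bag holds 4 vertices, so the decomposition has width 3, which upper-bounds the treewidth. Conversely, {2, 3, 4, 7} is a clique of size 4, and the vertices of any clique must share a bag in every tree decomposition; so some bag has ≥ 4 vertices and tw(G) ≥ 3. Therefore the treewidth is 3.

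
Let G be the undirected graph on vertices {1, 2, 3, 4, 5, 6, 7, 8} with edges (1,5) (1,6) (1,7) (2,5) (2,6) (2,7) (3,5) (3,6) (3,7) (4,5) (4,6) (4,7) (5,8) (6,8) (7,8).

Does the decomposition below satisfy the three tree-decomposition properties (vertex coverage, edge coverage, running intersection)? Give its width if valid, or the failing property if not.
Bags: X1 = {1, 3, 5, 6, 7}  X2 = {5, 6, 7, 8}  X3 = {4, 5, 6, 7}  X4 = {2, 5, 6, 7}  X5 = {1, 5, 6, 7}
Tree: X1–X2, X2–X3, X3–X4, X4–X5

No — bags containing vertex 1 are not connected in the tree.

A tree decomposition must satisfy three properties: every vertex lies in some bag; for every edge, both endpoints lie together in some bag; and for every vertex, the bags containing it form a connected subtree. Here bags containing vertex 1 are not connected in the tree, so the decomposition is invalid.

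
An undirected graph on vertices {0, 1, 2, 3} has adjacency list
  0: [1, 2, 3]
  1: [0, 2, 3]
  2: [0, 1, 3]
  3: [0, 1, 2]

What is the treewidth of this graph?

3

A width-3 tree decomposition is:
Bags: B1 = {0, 1, 2, 3}
Tree: (single bag)
A single bag containing all 4 vertices is trivially a valid decomposition of width 3. For the lower bound, the 4 vertices {0, 1, 2, 3} are pairwise adjacent, and any tree decomposition puts a clique entirely inside one bag — forcing width ≥ 3. Therefore the treewidth is 3.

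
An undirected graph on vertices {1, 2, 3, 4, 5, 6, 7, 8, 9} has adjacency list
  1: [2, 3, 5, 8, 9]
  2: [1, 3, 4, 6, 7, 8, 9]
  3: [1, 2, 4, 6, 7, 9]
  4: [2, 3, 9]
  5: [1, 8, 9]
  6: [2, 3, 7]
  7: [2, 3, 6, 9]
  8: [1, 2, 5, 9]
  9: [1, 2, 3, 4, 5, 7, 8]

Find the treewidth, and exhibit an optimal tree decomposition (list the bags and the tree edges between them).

Treewidth 3.
Bags: B1 = {2, 3, 6, 7}  B2 = {2, 3, 7, 9}  B3 = {1, 2, 3, 9}  B4 = {2, 3, 4, 9}  B5 = {1, 2, 8, 9}  B6 = {1, 5, 8, 9}
Tree: B1–B2, B2–B3, B2–B4, B3–B5, B5–B6

Every bag has size at most 4, so the width is 4 − 1 = 3 and tw(G) ≤ 3. For the lower bound, the 4 vertices {1, 2, 8, 9} are pairwise adjacent, and any tree decomposition puts a clique entirely inside one bag — forcing width ≥ 3. Hence tw(G) = 3 exactly.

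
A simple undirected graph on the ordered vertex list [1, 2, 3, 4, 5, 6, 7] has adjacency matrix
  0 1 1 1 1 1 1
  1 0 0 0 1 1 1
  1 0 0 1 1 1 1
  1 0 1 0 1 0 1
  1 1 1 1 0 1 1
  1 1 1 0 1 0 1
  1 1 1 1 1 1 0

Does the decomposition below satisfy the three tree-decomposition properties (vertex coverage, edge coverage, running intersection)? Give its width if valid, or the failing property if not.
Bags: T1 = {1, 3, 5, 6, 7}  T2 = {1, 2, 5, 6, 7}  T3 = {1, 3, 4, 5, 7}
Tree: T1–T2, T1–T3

Vertex coverage: the bags together contain {1, 2, 3, 4, 5, 6, 7}, the full vertex set. Edge coverage: each edge of G has both endpoints in at least one bag. Running intersection: for every vertex, the bags containing it form a connected subtree. All three properties hold, so this is a valid tree decomposition of width max|bag| − 1 = 4, and hence tw(G) ≤ 4.

Yes; width 4.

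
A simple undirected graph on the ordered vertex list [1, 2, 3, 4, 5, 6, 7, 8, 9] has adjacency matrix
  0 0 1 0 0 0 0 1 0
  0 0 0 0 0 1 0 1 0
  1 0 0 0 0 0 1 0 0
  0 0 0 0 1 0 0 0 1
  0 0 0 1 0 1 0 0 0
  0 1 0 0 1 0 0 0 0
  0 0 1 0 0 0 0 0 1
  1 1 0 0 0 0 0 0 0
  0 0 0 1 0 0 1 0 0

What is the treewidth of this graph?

2

A width-2 tree decomposition is:
Bags: B1 = {3, 7, 9}  B2 = {1, 3, 9}  B3 = {1, 8, 9}  B4 = {2, 8, 9}  B5 = {2, 6, 9}  B6 = {5, 6, 9}  B7 = {4, 5, 9}
Tree: B1–B2, B2–B3, B3–B4, B4–B5, B5–B6, B6–B7
Each bag holds 3 vertices, so the decomposition has width 2, which upper-bounds the treewidth. The edges 9–7–3–1–8–2–6–5–4–9 form a cycle, so G is not a tree and its treewidth is at least 2. Combining the bounds, tw(G) = 2.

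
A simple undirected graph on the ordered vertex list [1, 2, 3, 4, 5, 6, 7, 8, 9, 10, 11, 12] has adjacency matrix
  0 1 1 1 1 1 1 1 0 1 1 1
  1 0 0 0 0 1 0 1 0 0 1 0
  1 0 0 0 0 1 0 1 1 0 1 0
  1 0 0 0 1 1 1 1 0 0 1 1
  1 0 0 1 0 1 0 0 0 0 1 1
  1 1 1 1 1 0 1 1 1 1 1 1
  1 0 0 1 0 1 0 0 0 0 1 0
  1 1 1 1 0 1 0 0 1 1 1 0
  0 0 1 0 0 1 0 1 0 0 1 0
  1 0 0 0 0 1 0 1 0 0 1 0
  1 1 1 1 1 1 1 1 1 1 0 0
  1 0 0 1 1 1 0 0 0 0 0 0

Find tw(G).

4

A width-4 tree decomposition is:
Bags: B1 = {1, 3, 6, 8, 11}  B2 = {1, 4, 6, 8, 11}  B3 = {1, 6, 8, 10, 11}  B4 = {1, 4, 5, 6, 11}  B5 = {1, 4, 6, 7, 11}  B6 = {3, 6, 8, 9, 11}  B7 = {1, 2, 6, 8, 11}  B8 = {1, 4, 5, 6, 12}
Tree: B1–B2, B1–B3, B2–B4, B2–B5, B1–B6, B1–B7, B4–B8
The largest bag has 5 vertices, giving width 4; this decomposition certifies tw(G) ≤ 4. Conversely, {1, 3, 6, 8, 11} is a clique of size 5, and the vertices of any clique must share a bag in every tree decomposition; so some bag has ≥ 5 vertices and tw(G) ≥ 4. Combining the bounds, tw(G) = 4.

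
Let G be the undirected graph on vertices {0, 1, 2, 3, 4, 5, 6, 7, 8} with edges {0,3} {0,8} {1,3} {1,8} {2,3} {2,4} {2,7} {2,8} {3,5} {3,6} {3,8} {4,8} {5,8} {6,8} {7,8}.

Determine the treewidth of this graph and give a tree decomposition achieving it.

Each bag holds 3 vertices, so the decomposition has width 2, which upper-bounds the treewidth. Conversely, {0, 3, 8} is a clique of size 3, and the vertices of any clique must share a bag in every tree decomposition; so some bag has ≥ 3 vertices and tw(G) ≥ 2. Combining the bounds, tw(G) = 2.

Treewidth 2.
Bags: B1 = {1, 3, 8}  B2 = {3, 5, 8}  B3 = {2, 3, 8}  B4 = {2, 4, 8}  B5 = {0, 3, 8}  B6 = {2, 7, 8}  B7 = {3, 6, 8}
Tree: B1–B2, B2–B3, B3–B4, B1–B5, B3–B6, B1–B7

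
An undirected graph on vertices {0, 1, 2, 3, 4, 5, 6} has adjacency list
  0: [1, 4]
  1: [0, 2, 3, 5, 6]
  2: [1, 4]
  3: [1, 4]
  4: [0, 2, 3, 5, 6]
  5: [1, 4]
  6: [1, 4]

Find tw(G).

2

A width-2 tree decomposition is:
Bags: B1 = {1, 4, 5}  B2 = {1, 4, 6}  B3 = {1, 2, 4}  B4 = {1, 3, 4}  B5 = {0, 1, 4}
Tree: B1–B2, B2–B3, B3–B4, B4–B5
Each bag holds 3 vertices, so the decomposition has width 2, which upper-bounds the treewidth. Since 4–5–1–6–4 is a cycle in G, G is not acyclic. Forests are exactly the graphs of treewidth ≤ 1, so tw(G) ≥ 2. Hence tw(G) = 2 exactly.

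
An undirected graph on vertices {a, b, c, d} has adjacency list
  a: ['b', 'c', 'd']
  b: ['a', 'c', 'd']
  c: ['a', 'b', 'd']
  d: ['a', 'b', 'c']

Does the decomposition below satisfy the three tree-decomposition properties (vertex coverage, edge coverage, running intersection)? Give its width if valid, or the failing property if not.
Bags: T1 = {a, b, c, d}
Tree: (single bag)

Every vertex of G appears in some bag (union = {a, b, c, d}); every edge is covered by a bag; and for each vertex v the set of bags containing v is connected in the bag tree. The decomposition is therefore valid. The largest bag has 4 vertices, so the width is 3.

Yes; width 3.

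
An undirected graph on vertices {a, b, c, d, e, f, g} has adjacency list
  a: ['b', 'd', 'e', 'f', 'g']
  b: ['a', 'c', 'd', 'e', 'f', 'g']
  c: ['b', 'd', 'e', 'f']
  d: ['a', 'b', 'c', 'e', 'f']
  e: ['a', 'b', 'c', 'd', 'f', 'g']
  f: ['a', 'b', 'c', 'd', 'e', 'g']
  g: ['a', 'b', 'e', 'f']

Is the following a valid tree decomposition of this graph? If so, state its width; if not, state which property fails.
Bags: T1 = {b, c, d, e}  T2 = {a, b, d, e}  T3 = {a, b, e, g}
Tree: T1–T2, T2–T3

A tree decomposition must satisfy three properties: every vertex lies in some bag; for every edge, both endpoints lie together in some bag; and for every vertex, the bags containing it form a connected subtree. Here vertex f appears in no bag, so the decomposition is invalid.

No — vertex f appears in no bag.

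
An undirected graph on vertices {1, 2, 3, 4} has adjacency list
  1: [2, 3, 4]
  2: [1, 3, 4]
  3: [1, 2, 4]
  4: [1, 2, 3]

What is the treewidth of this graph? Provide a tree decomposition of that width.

With just one bag of size 4, the width is 4 − 1 = 3, so tw(G) ≤ 3. For the lower bound, the 4 vertices {1, 2, 3, 4} are pairwise adjacent, and any tree decomposition puts a clique entirely inside one bag — forcing width ≥ 3. The upper and lower bounds meet at 3, so that is the treewidth.

Treewidth 3.
One such decomposition:
Bags: B1 = {1, 2, 3, 4}
Tree: (single bag)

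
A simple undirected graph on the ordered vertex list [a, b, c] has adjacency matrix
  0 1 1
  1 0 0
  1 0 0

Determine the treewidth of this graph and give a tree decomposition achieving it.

Treewidth 1.
One such decomposition:
Bags: B1 = {a, c}  B2 = {a, b}
Tree: B1–B2

Every bag has size at most 2, so the width is 2 − 1 = 1 and tw(G) ≤ 1. Since G has at least one edge (e.g. a–c), it is not an edgeless graph, so tw(G) ≥ 1. The upper and lower bounds meet at 1, so that is the treewidth.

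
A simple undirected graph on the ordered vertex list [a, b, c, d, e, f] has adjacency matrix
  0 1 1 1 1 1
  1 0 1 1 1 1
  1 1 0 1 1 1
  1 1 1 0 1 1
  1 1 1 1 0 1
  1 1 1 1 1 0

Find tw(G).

5

A width-5 tree decomposition is:
Bags: B1 = {a, b, c, d, e, f}
Tree: (single bag)
A single bag containing all 6 vertices is trivially a valid decomposition of width 5. Conversely, {a, b, c, d, e, f} is a clique of size 6, and the vertices of any clique must share a bag in every tree decomposition; so some bag has ≥ 6 vertices and tw(G) ≥ 5. Hence tw(G) = 5 exactly.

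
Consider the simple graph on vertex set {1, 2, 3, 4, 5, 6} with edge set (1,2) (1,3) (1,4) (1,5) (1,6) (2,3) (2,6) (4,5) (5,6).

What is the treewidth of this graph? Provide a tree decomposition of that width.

Treewidth 2.
One such decomposition:
Bags: B1 = {1, 2, 6}  B2 = {1, 2, 3}  B3 = {1, 5, 6}  B4 = {1, 4, 5}
Tree: B1–B2, B1–B3, B3–B4

Every bag has size at most 3, so the width is 3 − 1 = 2 and tw(G) ≤ 2. For the lower bound, the 3 vertices {1, 2, 3} are pairwise adjacent, and any tree decomposition puts a clique entirely inside one bag — forcing width ≥ 2. Hence tw(G) = 2 exactly.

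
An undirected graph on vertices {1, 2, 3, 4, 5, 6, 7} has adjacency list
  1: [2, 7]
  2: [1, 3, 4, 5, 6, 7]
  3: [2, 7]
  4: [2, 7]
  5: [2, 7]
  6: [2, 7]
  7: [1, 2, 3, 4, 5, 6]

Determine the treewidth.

2

A width-2 tree decomposition is:
Bags: B1 = {2, 4, 7}  B2 = {1, 2, 7}  B3 = {2, 3, 7}  B4 = {2, 6, 7}  B5 = {2, 5, 7}
Tree: B1–B2, B2–B3, B1–B4, B2–B5
Every bag has size at most 3, so the width is 3 − 1 = 2 and tw(G) ≤ 2. On the other hand G contains the 3-clique {1, 2, 7}. A clique must lie in a single bag of any decomposition, so no decomposition can have width below 2. Therefore the treewidth is 2.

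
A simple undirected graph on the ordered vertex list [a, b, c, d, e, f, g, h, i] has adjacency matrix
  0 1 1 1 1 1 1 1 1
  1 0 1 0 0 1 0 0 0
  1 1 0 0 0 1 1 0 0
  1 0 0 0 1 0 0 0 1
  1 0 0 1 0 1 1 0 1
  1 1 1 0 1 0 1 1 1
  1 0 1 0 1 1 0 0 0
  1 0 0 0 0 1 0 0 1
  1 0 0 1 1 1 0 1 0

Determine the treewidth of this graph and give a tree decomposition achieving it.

Treewidth 3.
Bags: B1 = {a, e, f, i}  B2 = {a, e, f, g}  B3 = {a, c, f, g}  B4 = {a, f, h, i}  B5 = {a, d, e, i}  B6 = {a, b, c, f}
Tree: B1–B2, B2–B3, B1–B4, B1–B5, B3–B6

Each bag holds 4 vertices, so the decomposition has width 3, which upper-bounds the treewidth. On the other hand G contains the 4-clique {a, d, e, i}. A clique must lie in a single bag of any decomposition, so no decomposition can have width below 3. The upper and lower bounds meet at 3, so that is the treewidth.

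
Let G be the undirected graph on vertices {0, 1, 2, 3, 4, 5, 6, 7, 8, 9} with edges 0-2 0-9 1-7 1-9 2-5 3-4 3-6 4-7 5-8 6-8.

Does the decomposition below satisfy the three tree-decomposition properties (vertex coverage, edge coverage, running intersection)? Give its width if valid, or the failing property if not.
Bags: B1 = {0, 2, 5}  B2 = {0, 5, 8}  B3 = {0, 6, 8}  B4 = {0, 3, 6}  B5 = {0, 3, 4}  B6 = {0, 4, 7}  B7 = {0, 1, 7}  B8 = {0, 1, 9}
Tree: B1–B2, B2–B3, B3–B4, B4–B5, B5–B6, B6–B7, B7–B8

Yes; width 2.

Checking the three conditions: (i) the bags cover all of {0, 1, 2, 3, 4, 5, 6, 7, 8, 9}; (ii) for each edge, some bag contains both endpoints; (iii) the bags containing any fixed vertex form a subtree. All hold, so the decomposition is valid with width 3 − 1 = 2.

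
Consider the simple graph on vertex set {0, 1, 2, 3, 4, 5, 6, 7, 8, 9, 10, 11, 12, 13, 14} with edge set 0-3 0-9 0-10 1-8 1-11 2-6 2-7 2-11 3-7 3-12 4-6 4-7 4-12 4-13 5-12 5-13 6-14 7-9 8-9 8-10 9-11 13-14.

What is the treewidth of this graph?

A width-3 tree decomposition is:
Bags: B1 = {5, 6, 13, 14}  B2 = {4, 5, 6, 13}  B3 = {4, 5, 6, 12}  B4 = {2, 4, 6, 12}  B5 = {2, 4, 7, 12}  B6 = {2, 3, 7, 12}  B7 = {2, 3, 7, 11}  B8 = {3, 7, 9, 11}  B9 = {0, 3, 9, 11}  B10 = {0, 1, 9, 11}  B11 = {0, 1, 8, 9}  B12 = {0, 1, 8, 10}
Tree: B1–B2, B2–B3, B3–B4, B4–B5, B5–B6, B6–B7, B7–B8, B8–B9, B9–B10, B10–B11, B11–B12
Every bag has size at most 4, so the width is 4 − 1 = 3 and tw(G) ≤ 3. For the lower bound: the 4 vertex sets {5,13,14}, {6}, {4}, {2,3,7,12} are disjoint, each induces a connected subgraph, and every pair is joined by at least one edge of G. Contracting each set to a single vertex therefore yields K_{4} as a minor, and since treewidth is minor-monotone, tw(G) ≥ tw(K_{4}) = 3. Combining the bounds, tw(G) = 3.

3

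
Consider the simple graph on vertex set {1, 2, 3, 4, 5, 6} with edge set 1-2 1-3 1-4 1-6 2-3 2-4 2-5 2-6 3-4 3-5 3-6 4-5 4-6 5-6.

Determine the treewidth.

A width-4 tree decomposition is:
Bags: B1 = {1, 2, 3, 4, 6}  B2 = {2, 3, 4, 5, 6}
Tree: B1–B2
Each bag holds 5 vertices, so the decomposition has width 4, which upper-bounds the treewidth. On the other hand G contains the 5-clique {1, 2, 3, 4, 6}. A clique must lie in a single bag of any decomposition, so no decomposition can have width below 4. Hence tw(G) = 4 exactly.

4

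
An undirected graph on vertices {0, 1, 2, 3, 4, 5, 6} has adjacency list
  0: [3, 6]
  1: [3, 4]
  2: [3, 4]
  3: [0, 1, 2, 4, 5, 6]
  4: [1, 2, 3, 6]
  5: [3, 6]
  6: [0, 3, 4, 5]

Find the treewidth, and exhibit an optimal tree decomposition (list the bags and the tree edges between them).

Treewidth 2.
Bags: B1 = {3, 4, 6}  B2 = {2, 3, 4}  B3 = {1, 3, 4}  B4 = {3, 5, 6}  B5 = {0, 3, 6}
Tree: B1–B2, B1–B3, B1–B4, B1–B5

The largest bag has 3 vertices, giving width 2; this decomposition certifies tw(G) ≤ 2. Conversely, {0, 3, 6} is a clique of size 3, and the vertices of any clique must share a bag in every tree decomposition; so some bag has ≥ 3 vertices and tw(G) ≥ 2. Therefore the treewidth is 2.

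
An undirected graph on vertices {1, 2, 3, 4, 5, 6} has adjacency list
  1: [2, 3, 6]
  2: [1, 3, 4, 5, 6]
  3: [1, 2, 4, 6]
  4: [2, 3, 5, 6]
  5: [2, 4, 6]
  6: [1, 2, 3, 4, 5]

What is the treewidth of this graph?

A width-3 tree decomposition is:
Bags: B1 = {2, 3, 4, 6}  B2 = {1, 2, 3, 6}  B3 = {2, 4, 5, 6}
Tree: B1–B2, B1–B3
The largest bag has 4 vertices, giving width 3; this decomposition certifies tw(G) ≤ 3. On the other hand G contains the 4-clique {1, 2, 3, 6}. A clique must lie in a single bag of any decomposition, so no decomposition can have width below 3. The upper and lower bounds meet at 3, so that is the treewidth.

3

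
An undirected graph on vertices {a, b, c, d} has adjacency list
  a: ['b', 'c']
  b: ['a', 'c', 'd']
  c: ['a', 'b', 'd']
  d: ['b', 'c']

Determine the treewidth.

2

A width-2 tree decomposition is:
Bags: B1 = {b, c, d}  B2 = {a, b, c}
Tree: B1–B2
Every bag has size at most 3, so the width is 3 − 1 = 2 and tw(G) ≤ 2. Conversely, {b, c, d} is a clique of size 3, and the vertices of any clique must share a bag in every tree decomposition; so some bag has ≥ 3 vertices and tw(G) ≥ 2. The upper and lower bounds meet at 2, so that is the treewidth.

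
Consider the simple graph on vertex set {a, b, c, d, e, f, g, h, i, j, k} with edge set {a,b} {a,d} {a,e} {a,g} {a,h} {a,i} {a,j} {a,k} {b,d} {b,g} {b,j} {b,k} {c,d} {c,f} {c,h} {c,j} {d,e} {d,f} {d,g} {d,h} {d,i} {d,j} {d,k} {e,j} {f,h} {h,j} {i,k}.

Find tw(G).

3

A width-3 tree decomposition is:
Bags: B1 = {c, d, f, h}  B2 = {c, d, h, j}  B3 = {a, d, h, j}  B4 = {a, b, d, j}  B5 = {a, b, d, k}  B6 = {a, d, e, j}  B7 = {a, b, d, g}  B8 = {a, d, i, k}
Tree: B1–B2, B2–B3, B3–B4, B4–B5, B4–B6, B4–B7, B5–B8
The largest bag has 4 vertices, giving width 3; this decomposition certifies tw(G) ≤ 3. On the other hand G contains the 4-clique {a, d, e, j}. A clique must lie in a single bag of any decomposition, so no decomposition can have width below 3. Therefore the treewidth is 3.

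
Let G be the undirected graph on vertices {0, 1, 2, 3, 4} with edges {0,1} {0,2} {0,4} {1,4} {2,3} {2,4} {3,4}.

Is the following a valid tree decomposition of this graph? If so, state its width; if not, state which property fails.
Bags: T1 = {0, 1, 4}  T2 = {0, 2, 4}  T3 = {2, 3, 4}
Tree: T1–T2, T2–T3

Every vertex of G appears in some bag (union = {0, 1, 2, 3, 4}); every edge is covered by a bag; and for each vertex v the set of bags containing v is connected in the bag tree. The decomposition is therefore valid. The largest bag has 3 vertices, so the width is 2.

Yes; width 2.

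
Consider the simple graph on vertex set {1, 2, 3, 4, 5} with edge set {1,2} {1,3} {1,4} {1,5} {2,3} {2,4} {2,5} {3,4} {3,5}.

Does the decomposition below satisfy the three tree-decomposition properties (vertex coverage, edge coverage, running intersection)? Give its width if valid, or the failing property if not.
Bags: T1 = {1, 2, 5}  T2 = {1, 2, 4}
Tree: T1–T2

No — vertex 3 appears in no bag.

A tree decomposition must satisfy three properties: every vertex lies in some bag; for every edge, both endpoints lie together in some bag; and for every vertex, the bags containing it form a connected subtree. Here vertex 3 appears in no bag, so the decomposition is invalid.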